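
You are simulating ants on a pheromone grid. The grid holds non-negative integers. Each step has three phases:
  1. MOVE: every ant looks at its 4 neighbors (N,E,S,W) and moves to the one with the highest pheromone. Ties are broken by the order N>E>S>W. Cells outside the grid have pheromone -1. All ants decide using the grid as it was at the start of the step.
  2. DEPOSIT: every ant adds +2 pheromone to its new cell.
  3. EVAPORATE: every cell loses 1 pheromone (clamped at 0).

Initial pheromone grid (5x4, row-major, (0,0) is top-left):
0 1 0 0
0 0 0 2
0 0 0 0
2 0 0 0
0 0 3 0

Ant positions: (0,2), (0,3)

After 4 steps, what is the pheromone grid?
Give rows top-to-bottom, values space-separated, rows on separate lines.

After step 1: ants at (0,1),(1,3)
  0 2 0 0
  0 0 0 3
  0 0 0 0
  1 0 0 0
  0 0 2 0
After step 2: ants at (0,2),(0,3)
  0 1 1 1
  0 0 0 2
  0 0 0 0
  0 0 0 0
  0 0 1 0
After step 3: ants at (0,3),(1,3)
  0 0 0 2
  0 0 0 3
  0 0 0 0
  0 0 0 0
  0 0 0 0
After step 4: ants at (1,3),(0,3)
  0 0 0 3
  0 0 0 4
  0 0 0 0
  0 0 0 0
  0 0 0 0

0 0 0 3
0 0 0 4
0 0 0 0
0 0 0 0
0 0 0 0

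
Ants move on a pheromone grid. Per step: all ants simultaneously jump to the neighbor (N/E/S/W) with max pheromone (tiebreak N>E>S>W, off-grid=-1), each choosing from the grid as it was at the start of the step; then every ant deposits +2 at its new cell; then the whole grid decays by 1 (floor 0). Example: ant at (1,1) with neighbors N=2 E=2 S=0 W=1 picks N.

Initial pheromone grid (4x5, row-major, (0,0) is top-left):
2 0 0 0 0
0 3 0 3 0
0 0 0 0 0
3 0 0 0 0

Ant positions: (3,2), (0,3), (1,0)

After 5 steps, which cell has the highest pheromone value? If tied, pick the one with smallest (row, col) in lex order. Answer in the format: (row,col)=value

Step 1: ant0:(3,2)->N->(2,2) | ant1:(0,3)->S->(1,3) | ant2:(1,0)->E->(1,1)
  grid max=4 at (1,1)
Step 2: ant0:(2,2)->N->(1,2) | ant1:(1,3)->N->(0,3) | ant2:(1,1)->N->(0,1)
  grid max=3 at (1,1)
Step 3: ant0:(1,2)->E->(1,3) | ant1:(0,3)->S->(1,3) | ant2:(0,1)->S->(1,1)
  grid max=6 at (1,3)
Step 4: ant0:(1,3)->N->(0,3) | ant1:(1,3)->N->(0,3) | ant2:(1,1)->N->(0,1)
  grid max=5 at (1,3)
Step 5: ant0:(0,3)->S->(1,3) | ant1:(0,3)->S->(1,3) | ant2:(0,1)->S->(1,1)
  grid max=8 at (1,3)
Final grid:
  0 0 0 2 0
  0 4 0 8 0
  0 0 0 0 0
  0 0 0 0 0
Max pheromone 8 at (1,3)

Answer: (1,3)=8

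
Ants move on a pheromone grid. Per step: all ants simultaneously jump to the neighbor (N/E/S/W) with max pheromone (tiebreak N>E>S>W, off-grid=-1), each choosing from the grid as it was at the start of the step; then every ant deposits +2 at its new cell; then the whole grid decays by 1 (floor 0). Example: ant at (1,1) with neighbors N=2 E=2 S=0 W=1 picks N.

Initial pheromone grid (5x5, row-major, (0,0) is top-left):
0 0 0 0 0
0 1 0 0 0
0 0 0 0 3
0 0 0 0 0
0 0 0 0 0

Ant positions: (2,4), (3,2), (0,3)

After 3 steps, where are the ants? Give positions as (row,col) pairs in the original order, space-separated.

Step 1: ant0:(2,4)->N->(1,4) | ant1:(3,2)->N->(2,2) | ant2:(0,3)->E->(0,4)
  grid max=2 at (2,4)
Step 2: ant0:(1,4)->S->(2,4) | ant1:(2,2)->N->(1,2) | ant2:(0,4)->S->(1,4)
  grid max=3 at (2,4)
Step 3: ant0:(2,4)->N->(1,4) | ant1:(1,2)->N->(0,2) | ant2:(1,4)->S->(2,4)
  grid max=4 at (2,4)

(1,4) (0,2) (2,4)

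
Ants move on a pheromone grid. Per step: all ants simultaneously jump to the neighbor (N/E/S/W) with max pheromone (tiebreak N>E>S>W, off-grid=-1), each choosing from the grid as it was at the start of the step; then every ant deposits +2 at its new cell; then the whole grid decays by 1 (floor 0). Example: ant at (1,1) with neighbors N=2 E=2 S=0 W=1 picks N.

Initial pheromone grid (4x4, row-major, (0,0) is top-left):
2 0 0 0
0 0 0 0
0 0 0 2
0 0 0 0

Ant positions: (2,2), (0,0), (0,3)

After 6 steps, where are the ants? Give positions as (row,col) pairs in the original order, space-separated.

Step 1: ant0:(2,2)->E->(2,3) | ant1:(0,0)->E->(0,1) | ant2:(0,3)->S->(1,3)
  grid max=3 at (2,3)
Step 2: ant0:(2,3)->N->(1,3) | ant1:(0,1)->W->(0,0) | ant2:(1,3)->S->(2,3)
  grid max=4 at (2,3)
Step 3: ant0:(1,3)->S->(2,3) | ant1:(0,0)->E->(0,1) | ant2:(2,3)->N->(1,3)
  grid max=5 at (2,3)
Step 4: ant0:(2,3)->N->(1,3) | ant1:(0,1)->W->(0,0) | ant2:(1,3)->S->(2,3)
  grid max=6 at (2,3)
Step 5: ant0:(1,3)->S->(2,3) | ant1:(0,0)->E->(0,1) | ant2:(2,3)->N->(1,3)
  grid max=7 at (2,3)
Step 6: ant0:(2,3)->N->(1,3) | ant1:(0,1)->W->(0,0) | ant2:(1,3)->S->(2,3)
  grid max=8 at (2,3)

(1,3) (0,0) (2,3)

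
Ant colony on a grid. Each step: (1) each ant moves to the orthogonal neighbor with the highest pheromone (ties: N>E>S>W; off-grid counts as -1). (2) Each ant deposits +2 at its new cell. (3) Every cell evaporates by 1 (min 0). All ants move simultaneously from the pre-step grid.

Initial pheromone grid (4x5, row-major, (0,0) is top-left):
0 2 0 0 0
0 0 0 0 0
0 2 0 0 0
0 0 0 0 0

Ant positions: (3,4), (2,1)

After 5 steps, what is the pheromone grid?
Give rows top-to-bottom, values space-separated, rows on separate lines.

After step 1: ants at (2,4),(1,1)
  0 1 0 0 0
  0 1 0 0 0
  0 1 0 0 1
  0 0 0 0 0
After step 2: ants at (1,4),(0,1)
  0 2 0 0 0
  0 0 0 0 1
  0 0 0 0 0
  0 0 0 0 0
After step 3: ants at (0,4),(0,2)
  0 1 1 0 1
  0 0 0 0 0
  0 0 0 0 0
  0 0 0 0 0
After step 4: ants at (1,4),(0,1)
  0 2 0 0 0
  0 0 0 0 1
  0 0 0 0 0
  0 0 0 0 0
After step 5: ants at (0,4),(0,2)
  0 1 1 0 1
  0 0 0 0 0
  0 0 0 0 0
  0 0 0 0 0

0 1 1 0 1
0 0 0 0 0
0 0 0 0 0
0 0 0 0 0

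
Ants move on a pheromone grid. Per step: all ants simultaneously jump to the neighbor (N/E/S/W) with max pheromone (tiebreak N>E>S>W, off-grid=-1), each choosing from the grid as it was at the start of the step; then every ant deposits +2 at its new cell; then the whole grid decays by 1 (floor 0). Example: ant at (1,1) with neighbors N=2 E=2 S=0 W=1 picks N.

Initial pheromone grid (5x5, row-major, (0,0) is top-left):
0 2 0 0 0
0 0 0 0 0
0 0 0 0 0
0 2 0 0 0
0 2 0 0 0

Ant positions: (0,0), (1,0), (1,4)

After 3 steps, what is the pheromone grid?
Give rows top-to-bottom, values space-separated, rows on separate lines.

After step 1: ants at (0,1),(0,0),(0,4)
  1 3 0 0 1
  0 0 0 0 0
  0 0 0 0 0
  0 1 0 0 0
  0 1 0 0 0
After step 2: ants at (0,0),(0,1),(1,4)
  2 4 0 0 0
  0 0 0 0 1
  0 0 0 0 0
  0 0 0 0 0
  0 0 0 0 0
After step 3: ants at (0,1),(0,0),(0,4)
  3 5 0 0 1
  0 0 0 0 0
  0 0 0 0 0
  0 0 0 0 0
  0 0 0 0 0

3 5 0 0 1
0 0 0 0 0
0 0 0 0 0
0 0 0 0 0
0 0 0 0 0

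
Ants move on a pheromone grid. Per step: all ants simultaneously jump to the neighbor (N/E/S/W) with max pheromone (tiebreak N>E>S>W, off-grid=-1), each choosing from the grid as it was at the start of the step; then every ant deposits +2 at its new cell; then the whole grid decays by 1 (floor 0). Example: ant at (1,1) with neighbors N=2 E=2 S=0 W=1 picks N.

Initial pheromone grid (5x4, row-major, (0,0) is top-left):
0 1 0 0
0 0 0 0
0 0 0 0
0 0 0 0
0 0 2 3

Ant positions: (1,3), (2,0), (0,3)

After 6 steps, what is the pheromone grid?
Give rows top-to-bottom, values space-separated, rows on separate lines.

After step 1: ants at (0,3),(1,0),(1,3)
  0 0 0 1
  1 0 0 1
  0 0 0 0
  0 0 0 0
  0 0 1 2
After step 2: ants at (1,3),(0,0),(0,3)
  1 0 0 2
  0 0 0 2
  0 0 0 0
  0 0 0 0
  0 0 0 1
After step 3: ants at (0,3),(0,1),(1,3)
  0 1 0 3
  0 0 0 3
  0 0 0 0
  0 0 0 0
  0 0 0 0
After step 4: ants at (1,3),(0,2),(0,3)
  0 0 1 4
  0 0 0 4
  0 0 0 0
  0 0 0 0
  0 0 0 0
After step 5: ants at (0,3),(0,3),(1,3)
  0 0 0 7
  0 0 0 5
  0 0 0 0
  0 0 0 0
  0 0 0 0
After step 6: ants at (1,3),(1,3),(0,3)
  0 0 0 8
  0 0 0 8
  0 0 0 0
  0 0 0 0
  0 0 0 0

0 0 0 8
0 0 0 8
0 0 0 0
0 0 0 0
0 0 0 0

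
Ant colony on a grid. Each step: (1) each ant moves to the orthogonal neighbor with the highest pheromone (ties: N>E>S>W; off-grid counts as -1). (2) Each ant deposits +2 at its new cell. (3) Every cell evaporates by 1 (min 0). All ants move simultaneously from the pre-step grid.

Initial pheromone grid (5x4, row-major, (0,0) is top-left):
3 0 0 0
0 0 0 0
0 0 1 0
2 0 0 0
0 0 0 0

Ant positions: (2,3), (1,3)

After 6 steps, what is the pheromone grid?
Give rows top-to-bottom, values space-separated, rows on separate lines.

After step 1: ants at (2,2),(0,3)
  2 0 0 1
  0 0 0 0
  0 0 2 0
  1 0 0 0
  0 0 0 0
After step 2: ants at (1,2),(1,3)
  1 0 0 0
  0 0 1 1
  0 0 1 0
  0 0 0 0
  0 0 0 0
After step 3: ants at (1,3),(1,2)
  0 0 0 0
  0 0 2 2
  0 0 0 0
  0 0 0 0
  0 0 0 0
After step 4: ants at (1,2),(1,3)
  0 0 0 0
  0 0 3 3
  0 0 0 0
  0 0 0 0
  0 0 0 0
After step 5: ants at (1,3),(1,2)
  0 0 0 0
  0 0 4 4
  0 0 0 0
  0 0 0 0
  0 0 0 0
After step 6: ants at (1,2),(1,3)
  0 0 0 0
  0 0 5 5
  0 0 0 0
  0 0 0 0
  0 0 0 0

0 0 0 0
0 0 5 5
0 0 0 0
0 0 0 0
0 0 0 0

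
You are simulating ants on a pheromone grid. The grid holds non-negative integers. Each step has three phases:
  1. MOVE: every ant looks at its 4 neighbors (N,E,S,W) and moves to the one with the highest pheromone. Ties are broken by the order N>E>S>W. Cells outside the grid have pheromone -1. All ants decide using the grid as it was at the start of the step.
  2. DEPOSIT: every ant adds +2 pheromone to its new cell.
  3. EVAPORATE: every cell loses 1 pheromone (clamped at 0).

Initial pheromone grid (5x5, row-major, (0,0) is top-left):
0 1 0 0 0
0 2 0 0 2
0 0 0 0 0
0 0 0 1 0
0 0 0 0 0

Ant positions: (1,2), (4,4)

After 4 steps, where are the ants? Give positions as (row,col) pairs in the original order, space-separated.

Step 1: ant0:(1,2)->W->(1,1) | ant1:(4,4)->N->(3,4)
  grid max=3 at (1,1)
Step 2: ant0:(1,1)->N->(0,1) | ant1:(3,4)->N->(2,4)
  grid max=2 at (1,1)
Step 3: ant0:(0,1)->S->(1,1) | ant1:(2,4)->N->(1,4)
  grid max=3 at (1,1)
Step 4: ant0:(1,1)->N->(0,1) | ant1:(1,4)->N->(0,4)
  grid max=2 at (1,1)

(0,1) (0,4)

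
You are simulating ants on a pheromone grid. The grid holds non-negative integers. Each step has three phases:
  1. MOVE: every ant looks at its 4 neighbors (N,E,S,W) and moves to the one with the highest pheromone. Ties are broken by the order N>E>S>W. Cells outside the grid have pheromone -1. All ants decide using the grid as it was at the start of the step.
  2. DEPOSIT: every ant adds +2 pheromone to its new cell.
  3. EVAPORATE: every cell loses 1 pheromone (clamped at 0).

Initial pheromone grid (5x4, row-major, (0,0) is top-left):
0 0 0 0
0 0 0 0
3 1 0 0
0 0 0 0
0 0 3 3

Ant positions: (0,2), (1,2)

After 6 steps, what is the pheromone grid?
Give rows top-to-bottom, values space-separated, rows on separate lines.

After step 1: ants at (0,3),(0,2)
  0 0 1 1
  0 0 0 0
  2 0 0 0
  0 0 0 0
  0 0 2 2
After step 2: ants at (0,2),(0,3)
  0 0 2 2
  0 0 0 0
  1 0 0 0
  0 0 0 0
  0 0 1 1
After step 3: ants at (0,3),(0,2)
  0 0 3 3
  0 0 0 0
  0 0 0 0
  0 0 0 0
  0 0 0 0
After step 4: ants at (0,2),(0,3)
  0 0 4 4
  0 0 0 0
  0 0 0 0
  0 0 0 0
  0 0 0 0
After step 5: ants at (0,3),(0,2)
  0 0 5 5
  0 0 0 0
  0 0 0 0
  0 0 0 0
  0 0 0 0
After step 6: ants at (0,2),(0,3)
  0 0 6 6
  0 0 0 0
  0 0 0 0
  0 0 0 0
  0 0 0 0

0 0 6 6
0 0 0 0
0 0 0 0
0 0 0 0
0 0 0 0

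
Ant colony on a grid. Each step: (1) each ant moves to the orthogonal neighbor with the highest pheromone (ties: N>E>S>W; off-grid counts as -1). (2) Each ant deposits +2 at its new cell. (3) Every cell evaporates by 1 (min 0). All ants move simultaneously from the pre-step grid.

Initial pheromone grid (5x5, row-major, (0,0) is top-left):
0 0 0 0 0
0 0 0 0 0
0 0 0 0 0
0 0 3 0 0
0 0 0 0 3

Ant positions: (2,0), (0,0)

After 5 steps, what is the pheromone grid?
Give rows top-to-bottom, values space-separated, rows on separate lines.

After step 1: ants at (1,0),(0,1)
  0 1 0 0 0
  1 0 0 0 0
  0 0 0 0 0
  0 0 2 0 0
  0 0 0 0 2
After step 2: ants at (0,0),(0,2)
  1 0 1 0 0
  0 0 0 0 0
  0 0 0 0 0
  0 0 1 0 0
  0 0 0 0 1
After step 3: ants at (0,1),(0,3)
  0 1 0 1 0
  0 0 0 0 0
  0 0 0 0 0
  0 0 0 0 0
  0 0 0 0 0
After step 4: ants at (0,2),(0,4)
  0 0 1 0 1
  0 0 0 0 0
  0 0 0 0 0
  0 0 0 0 0
  0 0 0 0 0
After step 5: ants at (0,3),(1,4)
  0 0 0 1 0
  0 0 0 0 1
  0 0 0 0 0
  0 0 0 0 0
  0 0 0 0 0

0 0 0 1 0
0 0 0 0 1
0 0 0 0 0
0 0 0 0 0
0 0 0 0 0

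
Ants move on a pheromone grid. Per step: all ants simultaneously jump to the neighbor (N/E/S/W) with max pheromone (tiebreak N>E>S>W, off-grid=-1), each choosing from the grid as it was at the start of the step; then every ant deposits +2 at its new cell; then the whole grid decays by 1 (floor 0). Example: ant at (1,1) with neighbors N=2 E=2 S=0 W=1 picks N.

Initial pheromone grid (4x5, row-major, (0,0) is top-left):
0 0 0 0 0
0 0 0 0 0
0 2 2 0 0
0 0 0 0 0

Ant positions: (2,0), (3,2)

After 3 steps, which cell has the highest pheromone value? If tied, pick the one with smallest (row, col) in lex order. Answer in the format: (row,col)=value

Answer: (2,1)=5

Derivation:
Step 1: ant0:(2,0)->E->(2,1) | ant1:(3,2)->N->(2,2)
  grid max=3 at (2,1)
Step 2: ant0:(2,1)->E->(2,2) | ant1:(2,2)->W->(2,1)
  grid max=4 at (2,1)
Step 3: ant0:(2,2)->W->(2,1) | ant1:(2,1)->E->(2,2)
  grid max=5 at (2,1)
Final grid:
  0 0 0 0 0
  0 0 0 0 0
  0 5 5 0 0
  0 0 0 0 0
Max pheromone 5 at (2,1)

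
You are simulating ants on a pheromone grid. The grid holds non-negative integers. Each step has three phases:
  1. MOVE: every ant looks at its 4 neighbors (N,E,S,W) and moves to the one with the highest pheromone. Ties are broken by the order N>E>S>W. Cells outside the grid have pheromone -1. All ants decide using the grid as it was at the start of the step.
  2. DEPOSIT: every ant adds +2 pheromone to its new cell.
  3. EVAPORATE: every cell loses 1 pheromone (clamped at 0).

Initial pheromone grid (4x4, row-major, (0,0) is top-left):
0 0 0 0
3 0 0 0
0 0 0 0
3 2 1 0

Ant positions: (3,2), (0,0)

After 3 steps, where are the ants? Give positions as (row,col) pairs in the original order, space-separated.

Step 1: ant0:(3,2)->W->(3,1) | ant1:(0,0)->S->(1,0)
  grid max=4 at (1,0)
Step 2: ant0:(3,1)->W->(3,0) | ant1:(1,0)->N->(0,0)
  grid max=3 at (1,0)
Step 3: ant0:(3,0)->E->(3,1) | ant1:(0,0)->S->(1,0)
  grid max=4 at (1,0)

(3,1) (1,0)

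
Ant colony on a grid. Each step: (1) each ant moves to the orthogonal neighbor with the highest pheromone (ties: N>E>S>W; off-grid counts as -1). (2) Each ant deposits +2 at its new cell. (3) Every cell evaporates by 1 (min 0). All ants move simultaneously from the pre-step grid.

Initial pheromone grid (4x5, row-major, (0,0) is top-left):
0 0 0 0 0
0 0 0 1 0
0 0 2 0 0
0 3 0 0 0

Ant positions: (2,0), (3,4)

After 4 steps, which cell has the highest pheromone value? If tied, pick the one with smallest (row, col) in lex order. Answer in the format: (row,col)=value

Step 1: ant0:(2,0)->N->(1,0) | ant1:(3,4)->N->(2,4)
  grid max=2 at (3,1)
Step 2: ant0:(1,0)->N->(0,0) | ant1:(2,4)->N->(1,4)
  grid max=1 at (0,0)
Step 3: ant0:(0,0)->E->(0,1) | ant1:(1,4)->N->(0,4)
  grid max=1 at (0,1)
Step 4: ant0:(0,1)->E->(0,2) | ant1:(0,4)->S->(1,4)
  grid max=1 at (0,2)
Final grid:
  0 0 1 0 0
  0 0 0 0 1
  0 0 0 0 0
  0 0 0 0 0
Max pheromone 1 at (0,2)

Answer: (0,2)=1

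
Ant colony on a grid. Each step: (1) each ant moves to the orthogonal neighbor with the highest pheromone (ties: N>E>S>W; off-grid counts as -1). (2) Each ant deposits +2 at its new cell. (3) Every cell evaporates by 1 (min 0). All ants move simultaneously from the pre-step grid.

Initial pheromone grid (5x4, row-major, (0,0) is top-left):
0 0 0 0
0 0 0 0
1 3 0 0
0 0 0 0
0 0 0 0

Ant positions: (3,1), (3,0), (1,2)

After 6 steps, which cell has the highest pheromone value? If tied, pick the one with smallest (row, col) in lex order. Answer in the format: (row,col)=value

Answer: (2,1)=9

Derivation:
Step 1: ant0:(3,1)->N->(2,1) | ant1:(3,0)->N->(2,0) | ant2:(1,2)->N->(0,2)
  grid max=4 at (2,1)
Step 2: ant0:(2,1)->W->(2,0) | ant1:(2,0)->E->(2,1) | ant2:(0,2)->E->(0,3)
  grid max=5 at (2,1)
Step 3: ant0:(2,0)->E->(2,1) | ant1:(2,1)->W->(2,0) | ant2:(0,3)->S->(1,3)
  grid max=6 at (2,1)
Step 4: ant0:(2,1)->W->(2,0) | ant1:(2,0)->E->(2,1) | ant2:(1,3)->N->(0,3)
  grid max=7 at (2,1)
Step 5: ant0:(2,0)->E->(2,1) | ant1:(2,1)->W->(2,0) | ant2:(0,3)->S->(1,3)
  grid max=8 at (2,1)
Step 6: ant0:(2,1)->W->(2,0) | ant1:(2,0)->E->(2,1) | ant2:(1,3)->N->(0,3)
  grid max=9 at (2,1)
Final grid:
  0 0 0 1
  0 0 0 0
  7 9 0 0
  0 0 0 0
  0 0 0 0
Max pheromone 9 at (2,1)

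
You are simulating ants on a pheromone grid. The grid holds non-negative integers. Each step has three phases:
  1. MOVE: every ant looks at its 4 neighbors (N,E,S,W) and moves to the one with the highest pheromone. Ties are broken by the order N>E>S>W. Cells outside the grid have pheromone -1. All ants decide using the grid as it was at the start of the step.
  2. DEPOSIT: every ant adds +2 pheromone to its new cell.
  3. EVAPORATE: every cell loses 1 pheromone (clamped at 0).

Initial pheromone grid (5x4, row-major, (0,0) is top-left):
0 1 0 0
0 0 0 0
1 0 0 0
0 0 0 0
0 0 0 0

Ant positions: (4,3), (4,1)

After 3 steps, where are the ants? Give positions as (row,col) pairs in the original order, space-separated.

Step 1: ant0:(4,3)->N->(3,3) | ant1:(4,1)->N->(3,1)
  grid max=1 at (3,1)
Step 2: ant0:(3,3)->N->(2,3) | ant1:(3,1)->N->(2,1)
  grid max=1 at (2,1)
Step 3: ant0:(2,3)->N->(1,3) | ant1:(2,1)->N->(1,1)
  grid max=1 at (1,1)

(1,3) (1,1)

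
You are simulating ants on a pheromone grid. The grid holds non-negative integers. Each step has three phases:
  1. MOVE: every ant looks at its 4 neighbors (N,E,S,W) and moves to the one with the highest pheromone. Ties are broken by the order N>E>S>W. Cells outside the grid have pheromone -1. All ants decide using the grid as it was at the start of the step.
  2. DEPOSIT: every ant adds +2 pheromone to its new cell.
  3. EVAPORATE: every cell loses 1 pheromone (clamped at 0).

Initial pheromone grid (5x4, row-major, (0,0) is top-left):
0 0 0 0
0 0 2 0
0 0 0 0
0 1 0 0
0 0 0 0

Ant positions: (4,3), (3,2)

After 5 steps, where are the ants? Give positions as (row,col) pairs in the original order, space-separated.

Step 1: ant0:(4,3)->N->(3,3) | ant1:(3,2)->W->(3,1)
  grid max=2 at (3,1)
Step 2: ant0:(3,3)->N->(2,3) | ant1:(3,1)->N->(2,1)
  grid max=1 at (2,1)
Step 3: ant0:(2,3)->N->(1,3) | ant1:(2,1)->S->(3,1)
  grid max=2 at (3,1)
Step 4: ant0:(1,3)->N->(0,3) | ant1:(3,1)->N->(2,1)
  grid max=1 at (0,3)
Step 5: ant0:(0,3)->S->(1,3) | ant1:(2,1)->S->(3,1)
  grid max=2 at (3,1)

(1,3) (3,1)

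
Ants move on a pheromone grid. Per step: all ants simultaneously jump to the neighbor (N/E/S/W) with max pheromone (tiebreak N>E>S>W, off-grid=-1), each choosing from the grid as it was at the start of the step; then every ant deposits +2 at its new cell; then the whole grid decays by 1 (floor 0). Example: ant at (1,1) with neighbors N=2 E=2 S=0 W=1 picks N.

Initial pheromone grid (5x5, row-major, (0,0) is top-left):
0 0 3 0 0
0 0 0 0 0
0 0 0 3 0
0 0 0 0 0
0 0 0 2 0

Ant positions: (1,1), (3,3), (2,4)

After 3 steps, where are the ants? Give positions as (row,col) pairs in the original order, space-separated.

Step 1: ant0:(1,1)->N->(0,1) | ant1:(3,3)->N->(2,3) | ant2:(2,4)->W->(2,3)
  grid max=6 at (2,3)
Step 2: ant0:(0,1)->E->(0,2) | ant1:(2,3)->N->(1,3) | ant2:(2,3)->N->(1,3)
  grid max=5 at (2,3)
Step 3: ant0:(0,2)->E->(0,3) | ant1:(1,3)->S->(2,3) | ant2:(1,3)->S->(2,3)
  grid max=8 at (2,3)

(0,3) (2,3) (2,3)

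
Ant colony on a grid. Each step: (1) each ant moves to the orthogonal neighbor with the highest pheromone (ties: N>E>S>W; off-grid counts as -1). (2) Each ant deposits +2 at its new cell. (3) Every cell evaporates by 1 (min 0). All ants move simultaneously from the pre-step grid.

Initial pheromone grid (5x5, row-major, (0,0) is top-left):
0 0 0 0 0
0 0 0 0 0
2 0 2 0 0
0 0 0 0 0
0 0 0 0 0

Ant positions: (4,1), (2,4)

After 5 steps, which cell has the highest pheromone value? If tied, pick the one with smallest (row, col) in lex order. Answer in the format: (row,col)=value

Step 1: ant0:(4,1)->N->(3,1) | ant1:(2,4)->N->(1,4)
  grid max=1 at (1,4)
Step 2: ant0:(3,1)->N->(2,1) | ant1:(1,4)->N->(0,4)
  grid max=1 at (0,4)
Step 3: ant0:(2,1)->N->(1,1) | ant1:(0,4)->S->(1,4)
  grid max=1 at (1,1)
Step 4: ant0:(1,1)->N->(0,1) | ant1:(1,4)->N->(0,4)
  grid max=1 at (0,1)
Step 5: ant0:(0,1)->E->(0,2) | ant1:(0,4)->S->(1,4)
  grid max=1 at (0,2)
Final grid:
  0 0 1 0 0
  0 0 0 0 1
  0 0 0 0 0
  0 0 0 0 0
  0 0 0 0 0
Max pheromone 1 at (0,2)

Answer: (0,2)=1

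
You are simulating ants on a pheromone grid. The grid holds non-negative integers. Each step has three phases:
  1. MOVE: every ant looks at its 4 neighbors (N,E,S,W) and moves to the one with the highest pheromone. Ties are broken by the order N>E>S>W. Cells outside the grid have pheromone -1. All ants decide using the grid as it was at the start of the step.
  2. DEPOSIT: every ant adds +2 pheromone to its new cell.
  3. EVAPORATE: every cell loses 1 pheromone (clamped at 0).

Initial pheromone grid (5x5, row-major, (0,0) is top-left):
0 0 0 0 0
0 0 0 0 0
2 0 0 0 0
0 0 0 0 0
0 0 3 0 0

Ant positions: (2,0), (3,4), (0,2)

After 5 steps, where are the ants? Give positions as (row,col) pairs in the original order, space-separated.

Step 1: ant0:(2,0)->N->(1,0) | ant1:(3,4)->N->(2,4) | ant2:(0,2)->E->(0,3)
  grid max=2 at (4,2)
Step 2: ant0:(1,0)->S->(2,0) | ant1:(2,4)->N->(1,4) | ant2:(0,3)->E->(0,4)
  grid max=2 at (2,0)
Step 3: ant0:(2,0)->N->(1,0) | ant1:(1,4)->N->(0,4) | ant2:(0,4)->S->(1,4)
  grid max=2 at (0,4)
Step 4: ant0:(1,0)->S->(2,0) | ant1:(0,4)->S->(1,4) | ant2:(1,4)->N->(0,4)
  grid max=3 at (0,4)
Step 5: ant0:(2,0)->N->(1,0) | ant1:(1,4)->N->(0,4) | ant2:(0,4)->S->(1,4)
  grid max=4 at (0,4)

(1,0) (0,4) (1,4)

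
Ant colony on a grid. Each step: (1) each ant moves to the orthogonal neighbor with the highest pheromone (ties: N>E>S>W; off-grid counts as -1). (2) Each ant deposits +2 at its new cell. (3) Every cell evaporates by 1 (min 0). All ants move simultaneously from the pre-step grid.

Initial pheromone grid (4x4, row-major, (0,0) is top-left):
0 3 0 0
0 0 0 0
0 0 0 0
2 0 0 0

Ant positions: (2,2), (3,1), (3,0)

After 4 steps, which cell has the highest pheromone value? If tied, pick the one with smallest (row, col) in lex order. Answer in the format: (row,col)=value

Answer: (3,0)=6

Derivation:
Step 1: ant0:(2,2)->N->(1,2) | ant1:(3,1)->W->(3,0) | ant2:(3,0)->N->(2,0)
  grid max=3 at (3,0)
Step 2: ant0:(1,2)->N->(0,2) | ant1:(3,0)->N->(2,0) | ant2:(2,0)->S->(3,0)
  grid max=4 at (3,0)
Step 3: ant0:(0,2)->W->(0,1) | ant1:(2,0)->S->(3,0) | ant2:(3,0)->N->(2,0)
  grid max=5 at (3,0)
Step 4: ant0:(0,1)->E->(0,2) | ant1:(3,0)->N->(2,0) | ant2:(2,0)->S->(3,0)
  grid max=6 at (3,0)
Final grid:
  0 1 1 0
  0 0 0 0
  4 0 0 0
  6 0 0 0
Max pheromone 6 at (3,0)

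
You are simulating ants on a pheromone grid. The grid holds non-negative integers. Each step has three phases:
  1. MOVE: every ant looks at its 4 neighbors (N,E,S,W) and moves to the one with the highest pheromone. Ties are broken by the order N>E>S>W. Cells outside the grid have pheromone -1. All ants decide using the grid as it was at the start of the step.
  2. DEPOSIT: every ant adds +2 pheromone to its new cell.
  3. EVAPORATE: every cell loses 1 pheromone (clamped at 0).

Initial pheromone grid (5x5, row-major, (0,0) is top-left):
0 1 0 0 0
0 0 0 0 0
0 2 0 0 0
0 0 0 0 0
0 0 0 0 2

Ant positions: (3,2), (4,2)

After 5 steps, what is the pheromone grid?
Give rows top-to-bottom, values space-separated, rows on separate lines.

After step 1: ants at (2,2),(3,2)
  0 0 0 0 0
  0 0 0 0 0
  0 1 1 0 0
  0 0 1 0 0
  0 0 0 0 1
After step 2: ants at (3,2),(2,2)
  0 0 0 0 0
  0 0 0 0 0
  0 0 2 0 0
  0 0 2 0 0
  0 0 0 0 0
After step 3: ants at (2,2),(3,2)
  0 0 0 0 0
  0 0 0 0 0
  0 0 3 0 0
  0 0 3 0 0
  0 0 0 0 0
After step 4: ants at (3,2),(2,2)
  0 0 0 0 0
  0 0 0 0 0
  0 0 4 0 0
  0 0 4 0 0
  0 0 0 0 0
After step 5: ants at (2,2),(3,2)
  0 0 0 0 0
  0 0 0 0 0
  0 0 5 0 0
  0 0 5 0 0
  0 0 0 0 0

0 0 0 0 0
0 0 0 0 0
0 0 5 0 0
0 0 5 0 0
0 0 0 0 0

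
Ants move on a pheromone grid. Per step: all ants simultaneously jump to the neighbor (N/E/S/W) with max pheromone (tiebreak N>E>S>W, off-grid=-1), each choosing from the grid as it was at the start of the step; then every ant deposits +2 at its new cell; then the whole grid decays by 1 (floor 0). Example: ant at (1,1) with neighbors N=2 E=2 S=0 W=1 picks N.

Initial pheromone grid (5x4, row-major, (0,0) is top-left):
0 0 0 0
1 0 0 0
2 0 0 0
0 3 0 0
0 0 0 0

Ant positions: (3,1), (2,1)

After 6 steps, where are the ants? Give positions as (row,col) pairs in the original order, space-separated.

Step 1: ant0:(3,1)->N->(2,1) | ant1:(2,1)->S->(3,1)
  grid max=4 at (3,1)
Step 2: ant0:(2,1)->S->(3,1) | ant1:(3,1)->N->(2,1)
  grid max=5 at (3,1)
Step 3: ant0:(3,1)->N->(2,1) | ant1:(2,1)->S->(3,1)
  grid max=6 at (3,1)
Step 4: ant0:(2,1)->S->(3,1) | ant1:(3,1)->N->(2,1)
  grid max=7 at (3,1)
Step 5: ant0:(3,1)->N->(2,1) | ant1:(2,1)->S->(3,1)
  grid max=8 at (3,1)
Step 6: ant0:(2,1)->S->(3,1) | ant1:(3,1)->N->(2,1)
  grid max=9 at (3,1)

(3,1) (2,1)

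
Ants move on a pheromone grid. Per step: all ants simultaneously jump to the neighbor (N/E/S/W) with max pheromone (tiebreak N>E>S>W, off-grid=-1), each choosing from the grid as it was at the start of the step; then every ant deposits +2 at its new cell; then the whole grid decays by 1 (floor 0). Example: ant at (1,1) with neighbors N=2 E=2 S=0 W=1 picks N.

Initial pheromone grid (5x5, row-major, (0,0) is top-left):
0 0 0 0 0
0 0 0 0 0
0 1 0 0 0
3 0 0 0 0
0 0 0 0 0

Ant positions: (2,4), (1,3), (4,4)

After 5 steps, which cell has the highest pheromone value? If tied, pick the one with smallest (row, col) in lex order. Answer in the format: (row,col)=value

Step 1: ant0:(2,4)->N->(1,4) | ant1:(1,3)->N->(0,3) | ant2:(4,4)->N->(3,4)
  grid max=2 at (3,0)
Step 2: ant0:(1,4)->N->(0,4) | ant1:(0,3)->E->(0,4) | ant2:(3,4)->N->(2,4)
  grid max=3 at (0,4)
Step 3: ant0:(0,4)->S->(1,4) | ant1:(0,4)->S->(1,4) | ant2:(2,4)->N->(1,4)
  grid max=5 at (1,4)
Step 4: ant0:(1,4)->N->(0,4) | ant1:(1,4)->N->(0,4) | ant2:(1,4)->N->(0,4)
  grid max=7 at (0,4)
Step 5: ant0:(0,4)->S->(1,4) | ant1:(0,4)->S->(1,4) | ant2:(0,4)->S->(1,4)
  grid max=9 at (1,4)
Final grid:
  0 0 0 0 6
  0 0 0 0 9
  0 0 0 0 0
  0 0 0 0 0
  0 0 0 0 0
Max pheromone 9 at (1,4)

Answer: (1,4)=9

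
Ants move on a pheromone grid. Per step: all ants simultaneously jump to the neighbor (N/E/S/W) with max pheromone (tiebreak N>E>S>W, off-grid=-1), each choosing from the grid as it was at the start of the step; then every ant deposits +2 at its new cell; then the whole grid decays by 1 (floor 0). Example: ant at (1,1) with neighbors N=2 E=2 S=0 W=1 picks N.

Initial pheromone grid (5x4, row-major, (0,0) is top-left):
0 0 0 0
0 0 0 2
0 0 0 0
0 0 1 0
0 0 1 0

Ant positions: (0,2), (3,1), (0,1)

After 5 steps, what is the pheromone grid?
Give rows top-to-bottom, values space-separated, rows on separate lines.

After step 1: ants at (0,3),(3,2),(0,2)
  0 0 1 1
  0 0 0 1
  0 0 0 0
  0 0 2 0
  0 0 0 0
After step 2: ants at (1,3),(2,2),(0,3)
  0 0 0 2
  0 0 0 2
  0 0 1 0
  0 0 1 0
  0 0 0 0
After step 3: ants at (0,3),(3,2),(1,3)
  0 0 0 3
  0 0 0 3
  0 0 0 0
  0 0 2 0
  0 0 0 0
After step 4: ants at (1,3),(2,2),(0,3)
  0 0 0 4
  0 0 0 4
  0 0 1 0
  0 0 1 0
  0 0 0 0
After step 5: ants at (0,3),(3,2),(1,3)
  0 0 0 5
  0 0 0 5
  0 0 0 0
  0 0 2 0
  0 0 0 0

0 0 0 5
0 0 0 5
0 0 0 0
0 0 2 0
0 0 0 0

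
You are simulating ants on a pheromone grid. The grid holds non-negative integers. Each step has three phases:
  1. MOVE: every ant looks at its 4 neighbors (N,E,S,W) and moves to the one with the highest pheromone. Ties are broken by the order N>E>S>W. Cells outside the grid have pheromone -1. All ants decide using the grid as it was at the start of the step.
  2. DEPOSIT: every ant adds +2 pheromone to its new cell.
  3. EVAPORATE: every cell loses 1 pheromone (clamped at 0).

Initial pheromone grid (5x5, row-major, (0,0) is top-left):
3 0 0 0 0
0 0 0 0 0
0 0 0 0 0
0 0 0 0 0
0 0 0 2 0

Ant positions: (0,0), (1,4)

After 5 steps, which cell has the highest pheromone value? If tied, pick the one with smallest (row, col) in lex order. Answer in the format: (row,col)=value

Answer: (0,0)=2

Derivation:
Step 1: ant0:(0,0)->E->(0,1) | ant1:(1,4)->N->(0,4)
  grid max=2 at (0,0)
Step 2: ant0:(0,1)->W->(0,0) | ant1:(0,4)->S->(1,4)
  grid max=3 at (0,0)
Step 3: ant0:(0,0)->E->(0,1) | ant1:(1,4)->N->(0,4)
  grid max=2 at (0,0)
Step 4: ant0:(0,1)->W->(0,0) | ant1:(0,4)->S->(1,4)
  grid max=3 at (0,0)
Step 5: ant0:(0,0)->E->(0,1) | ant1:(1,4)->N->(0,4)
  grid max=2 at (0,0)
Final grid:
  2 1 0 0 1
  0 0 0 0 0
  0 0 0 0 0
  0 0 0 0 0
  0 0 0 0 0
Max pheromone 2 at (0,0)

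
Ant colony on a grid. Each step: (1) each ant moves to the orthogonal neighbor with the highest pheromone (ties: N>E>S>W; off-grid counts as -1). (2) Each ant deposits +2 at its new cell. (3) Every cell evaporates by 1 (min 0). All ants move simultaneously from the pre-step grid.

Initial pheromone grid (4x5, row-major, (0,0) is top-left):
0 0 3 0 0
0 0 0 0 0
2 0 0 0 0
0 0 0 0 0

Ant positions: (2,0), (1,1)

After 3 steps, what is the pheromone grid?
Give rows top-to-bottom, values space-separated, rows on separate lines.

After step 1: ants at (1,0),(0,1)
  0 1 2 0 0
  1 0 0 0 0
  1 0 0 0 0
  0 0 0 0 0
After step 2: ants at (2,0),(0,2)
  0 0 3 0 0
  0 0 0 0 0
  2 0 0 0 0
  0 0 0 0 0
After step 3: ants at (1,0),(0,3)
  0 0 2 1 0
  1 0 0 0 0
  1 0 0 0 0
  0 0 0 0 0

0 0 2 1 0
1 0 0 0 0
1 0 0 0 0
0 0 0 0 0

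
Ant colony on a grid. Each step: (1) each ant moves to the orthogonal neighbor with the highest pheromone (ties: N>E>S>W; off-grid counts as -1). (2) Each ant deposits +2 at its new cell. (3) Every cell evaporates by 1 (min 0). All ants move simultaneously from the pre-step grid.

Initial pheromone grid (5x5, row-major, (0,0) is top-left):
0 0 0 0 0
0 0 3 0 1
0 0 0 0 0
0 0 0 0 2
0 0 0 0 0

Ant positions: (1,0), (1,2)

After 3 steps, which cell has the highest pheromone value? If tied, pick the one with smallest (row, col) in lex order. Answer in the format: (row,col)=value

Step 1: ant0:(1,0)->N->(0,0) | ant1:(1,2)->N->(0,2)
  grid max=2 at (1,2)
Step 2: ant0:(0,0)->E->(0,1) | ant1:(0,2)->S->(1,2)
  grid max=3 at (1,2)
Step 3: ant0:(0,1)->E->(0,2) | ant1:(1,2)->N->(0,2)
  grid max=3 at (0,2)
Final grid:
  0 0 3 0 0
  0 0 2 0 0
  0 0 0 0 0
  0 0 0 0 0
  0 0 0 0 0
Max pheromone 3 at (0,2)

Answer: (0,2)=3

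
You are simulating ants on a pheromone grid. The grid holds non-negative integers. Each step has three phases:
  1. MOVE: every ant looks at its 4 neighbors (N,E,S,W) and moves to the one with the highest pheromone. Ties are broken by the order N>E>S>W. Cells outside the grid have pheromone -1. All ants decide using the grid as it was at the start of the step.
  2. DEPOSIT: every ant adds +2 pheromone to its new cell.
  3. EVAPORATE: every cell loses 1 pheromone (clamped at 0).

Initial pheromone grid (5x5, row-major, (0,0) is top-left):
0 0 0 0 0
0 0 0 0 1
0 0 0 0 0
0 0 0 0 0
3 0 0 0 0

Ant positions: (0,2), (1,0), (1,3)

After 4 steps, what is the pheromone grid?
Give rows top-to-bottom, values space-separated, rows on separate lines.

After step 1: ants at (0,3),(0,0),(1,4)
  1 0 0 1 0
  0 0 0 0 2
  0 0 0 0 0
  0 0 0 0 0
  2 0 0 0 0
After step 2: ants at (0,4),(0,1),(0,4)
  0 1 0 0 3
  0 0 0 0 1
  0 0 0 0 0
  0 0 0 0 0
  1 0 0 0 0
After step 3: ants at (1,4),(0,2),(1,4)
  0 0 1 0 2
  0 0 0 0 4
  0 0 0 0 0
  0 0 0 0 0
  0 0 0 0 0
After step 4: ants at (0,4),(0,3),(0,4)
  0 0 0 1 5
  0 0 0 0 3
  0 0 0 0 0
  0 0 0 0 0
  0 0 0 0 0

0 0 0 1 5
0 0 0 0 3
0 0 0 0 0
0 0 0 0 0
0 0 0 0 0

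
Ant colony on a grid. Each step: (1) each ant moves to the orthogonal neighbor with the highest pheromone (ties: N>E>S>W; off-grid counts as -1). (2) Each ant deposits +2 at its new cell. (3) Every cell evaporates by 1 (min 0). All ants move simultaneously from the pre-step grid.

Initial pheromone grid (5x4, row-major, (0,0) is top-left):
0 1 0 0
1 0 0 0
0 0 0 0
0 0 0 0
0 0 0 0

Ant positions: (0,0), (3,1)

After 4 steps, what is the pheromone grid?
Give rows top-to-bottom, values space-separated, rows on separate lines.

After step 1: ants at (0,1),(2,1)
  0 2 0 0
  0 0 0 0
  0 1 0 0
  0 0 0 0
  0 0 0 0
After step 2: ants at (0,2),(1,1)
  0 1 1 0
  0 1 0 0
  0 0 0 0
  0 0 0 0
  0 0 0 0
After step 3: ants at (0,1),(0,1)
  0 4 0 0
  0 0 0 0
  0 0 0 0
  0 0 0 0
  0 0 0 0
After step 4: ants at (0,2),(0,2)
  0 3 3 0
  0 0 0 0
  0 0 0 0
  0 0 0 0
  0 0 0 0

0 3 3 0
0 0 0 0
0 0 0 0
0 0 0 0
0 0 0 0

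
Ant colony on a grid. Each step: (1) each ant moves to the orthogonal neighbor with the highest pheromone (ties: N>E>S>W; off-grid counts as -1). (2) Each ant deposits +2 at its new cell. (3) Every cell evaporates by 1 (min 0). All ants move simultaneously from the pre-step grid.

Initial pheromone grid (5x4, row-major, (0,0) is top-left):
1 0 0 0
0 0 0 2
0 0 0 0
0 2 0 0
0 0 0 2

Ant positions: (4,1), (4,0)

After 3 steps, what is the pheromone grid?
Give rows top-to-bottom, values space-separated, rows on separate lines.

After step 1: ants at (3,1),(3,0)
  0 0 0 0
  0 0 0 1
  0 0 0 0
  1 3 0 0
  0 0 0 1
After step 2: ants at (3,0),(3,1)
  0 0 0 0
  0 0 0 0
  0 0 0 0
  2 4 0 0
  0 0 0 0
After step 3: ants at (3,1),(3,0)
  0 0 0 0
  0 0 0 0
  0 0 0 0
  3 5 0 0
  0 0 0 0

0 0 0 0
0 0 0 0
0 0 0 0
3 5 0 0
0 0 0 0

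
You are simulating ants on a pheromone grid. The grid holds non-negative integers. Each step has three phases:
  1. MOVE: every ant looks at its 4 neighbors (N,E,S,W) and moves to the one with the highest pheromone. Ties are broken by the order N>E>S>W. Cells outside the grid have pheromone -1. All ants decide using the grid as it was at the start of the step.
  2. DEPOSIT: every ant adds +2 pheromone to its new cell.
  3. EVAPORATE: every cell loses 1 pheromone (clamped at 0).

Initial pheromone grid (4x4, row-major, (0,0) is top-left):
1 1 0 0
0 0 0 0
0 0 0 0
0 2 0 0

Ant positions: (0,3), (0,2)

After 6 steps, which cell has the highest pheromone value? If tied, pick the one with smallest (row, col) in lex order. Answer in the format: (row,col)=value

Step 1: ant0:(0,3)->S->(1,3) | ant1:(0,2)->W->(0,1)
  grid max=2 at (0,1)
Step 2: ant0:(1,3)->N->(0,3) | ant1:(0,1)->E->(0,2)
  grid max=1 at (0,1)
Step 3: ant0:(0,3)->W->(0,2) | ant1:(0,2)->E->(0,3)
  grid max=2 at (0,2)
Step 4: ant0:(0,2)->E->(0,3) | ant1:(0,3)->W->(0,2)
  grid max=3 at (0,2)
Step 5: ant0:(0,3)->W->(0,2) | ant1:(0,2)->E->(0,3)
  grid max=4 at (0,2)
Step 6: ant0:(0,2)->E->(0,3) | ant1:(0,3)->W->(0,2)
  grid max=5 at (0,2)
Final grid:
  0 0 5 5
  0 0 0 0
  0 0 0 0
  0 0 0 0
Max pheromone 5 at (0,2)

Answer: (0,2)=5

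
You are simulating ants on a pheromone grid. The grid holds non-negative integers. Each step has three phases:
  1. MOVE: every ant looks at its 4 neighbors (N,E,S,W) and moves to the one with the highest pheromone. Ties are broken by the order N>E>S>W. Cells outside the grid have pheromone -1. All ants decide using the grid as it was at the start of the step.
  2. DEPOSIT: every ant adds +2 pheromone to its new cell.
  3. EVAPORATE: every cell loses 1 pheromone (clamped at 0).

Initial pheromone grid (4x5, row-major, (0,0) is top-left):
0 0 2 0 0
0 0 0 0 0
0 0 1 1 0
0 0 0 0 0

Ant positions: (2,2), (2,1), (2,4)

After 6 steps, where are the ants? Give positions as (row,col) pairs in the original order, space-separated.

Step 1: ant0:(2,2)->E->(2,3) | ant1:(2,1)->E->(2,2) | ant2:(2,4)->W->(2,3)
  grid max=4 at (2,3)
Step 2: ant0:(2,3)->W->(2,2) | ant1:(2,2)->E->(2,3) | ant2:(2,3)->W->(2,2)
  grid max=5 at (2,2)
Step 3: ant0:(2,2)->E->(2,3) | ant1:(2,3)->W->(2,2) | ant2:(2,2)->E->(2,3)
  grid max=8 at (2,3)
Step 4: ant0:(2,3)->W->(2,2) | ant1:(2,2)->E->(2,3) | ant2:(2,3)->W->(2,2)
  grid max=9 at (2,2)
Step 5: ant0:(2,2)->E->(2,3) | ant1:(2,3)->W->(2,2) | ant2:(2,2)->E->(2,3)
  grid max=12 at (2,3)
Step 6: ant0:(2,3)->W->(2,2) | ant1:(2,2)->E->(2,3) | ant2:(2,3)->W->(2,2)
  grid max=13 at (2,2)

(2,2) (2,3) (2,2)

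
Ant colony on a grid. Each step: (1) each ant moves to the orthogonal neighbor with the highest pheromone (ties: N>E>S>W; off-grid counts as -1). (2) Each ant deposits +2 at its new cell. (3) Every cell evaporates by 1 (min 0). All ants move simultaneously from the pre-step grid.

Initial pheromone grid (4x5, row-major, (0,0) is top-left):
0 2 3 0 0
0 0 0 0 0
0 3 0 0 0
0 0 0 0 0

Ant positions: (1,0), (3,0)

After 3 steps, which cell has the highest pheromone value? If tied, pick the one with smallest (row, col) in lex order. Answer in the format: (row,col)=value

Step 1: ant0:(1,0)->N->(0,0) | ant1:(3,0)->N->(2,0)
  grid max=2 at (0,2)
Step 2: ant0:(0,0)->E->(0,1) | ant1:(2,0)->E->(2,1)
  grid max=3 at (2,1)
Step 3: ant0:(0,1)->E->(0,2) | ant1:(2,1)->N->(1,1)
  grid max=2 at (0,2)
Final grid:
  0 1 2 0 0
  0 1 0 0 0
  0 2 0 0 0
  0 0 0 0 0
Max pheromone 2 at (0,2)

Answer: (0,2)=2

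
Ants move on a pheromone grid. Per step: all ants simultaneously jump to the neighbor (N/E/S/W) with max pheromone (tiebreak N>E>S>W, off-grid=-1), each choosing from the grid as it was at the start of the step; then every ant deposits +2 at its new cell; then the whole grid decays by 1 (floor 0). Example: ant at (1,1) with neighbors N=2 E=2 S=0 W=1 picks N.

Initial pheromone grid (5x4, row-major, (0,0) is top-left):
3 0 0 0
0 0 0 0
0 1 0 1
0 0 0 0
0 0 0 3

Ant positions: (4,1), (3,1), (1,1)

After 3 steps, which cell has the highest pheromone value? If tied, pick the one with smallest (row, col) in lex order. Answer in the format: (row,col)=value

Step 1: ant0:(4,1)->N->(3,1) | ant1:(3,1)->N->(2,1) | ant2:(1,1)->S->(2,1)
  grid max=4 at (2,1)
Step 2: ant0:(3,1)->N->(2,1) | ant1:(2,1)->S->(3,1) | ant2:(2,1)->S->(3,1)
  grid max=5 at (2,1)
Step 3: ant0:(2,1)->S->(3,1) | ant1:(3,1)->N->(2,1) | ant2:(3,1)->N->(2,1)
  grid max=8 at (2,1)
Final grid:
  0 0 0 0
  0 0 0 0
  0 8 0 0
  0 5 0 0
  0 0 0 0
Max pheromone 8 at (2,1)

Answer: (2,1)=8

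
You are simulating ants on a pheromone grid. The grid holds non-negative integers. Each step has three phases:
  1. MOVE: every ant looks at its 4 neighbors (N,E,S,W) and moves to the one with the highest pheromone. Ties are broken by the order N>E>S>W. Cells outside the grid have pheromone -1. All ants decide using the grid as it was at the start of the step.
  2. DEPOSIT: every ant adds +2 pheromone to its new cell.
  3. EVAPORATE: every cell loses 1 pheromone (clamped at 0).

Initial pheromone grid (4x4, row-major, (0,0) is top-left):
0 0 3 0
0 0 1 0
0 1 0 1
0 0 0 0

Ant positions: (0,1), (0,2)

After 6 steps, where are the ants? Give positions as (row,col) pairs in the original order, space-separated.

Step 1: ant0:(0,1)->E->(0,2) | ant1:(0,2)->S->(1,2)
  grid max=4 at (0,2)
Step 2: ant0:(0,2)->S->(1,2) | ant1:(1,2)->N->(0,2)
  grid max=5 at (0,2)
Step 3: ant0:(1,2)->N->(0,2) | ant1:(0,2)->S->(1,2)
  grid max=6 at (0,2)
Step 4: ant0:(0,2)->S->(1,2) | ant1:(1,2)->N->(0,2)
  grid max=7 at (0,2)
Step 5: ant0:(1,2)->N->(0,2) | ant1:(0,2)->S->(1,2)
  grid max=8 at (0,2)
Step 6: ant0:(0,2)->S->(1,2) | ant1:(1,2)->N->(0,2)
  grid max=9 at (0,2)

(1,2) (0,2)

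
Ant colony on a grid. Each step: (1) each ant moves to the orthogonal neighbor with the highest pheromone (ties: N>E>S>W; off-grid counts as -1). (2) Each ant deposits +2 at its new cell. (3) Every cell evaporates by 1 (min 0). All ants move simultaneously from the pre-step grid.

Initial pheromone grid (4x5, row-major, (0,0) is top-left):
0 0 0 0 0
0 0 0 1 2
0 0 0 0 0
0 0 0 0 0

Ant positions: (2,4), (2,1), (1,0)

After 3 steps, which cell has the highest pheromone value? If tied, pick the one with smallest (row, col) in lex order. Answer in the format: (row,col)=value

Answer: (0,2)=3

Derivation:
Step 1: ant0:(2,4)->N->(1,4) | ant1:(2,1)->N->(1,1) | ant2:(1,0)->N->(0,0)
  grid max=3 at (1,4)
Step 2: ant0:(1,4)->N->(0,4) | ant1:(1,1)->N->(0,1) | ant2:(0,0)->E->(0,1)
  grid max=3 at (0,1)
Step 3: ant0:(0,4)->S->(1,4) | ant1:(0,1)->E->(0,2) | ant2:(0,1)->E->(0,2)
  grid max=3 at (0,2)
Final grid:
  0 2 3 0 0
  0 0 0 0 3
  0 0 0 0 0
  0 0 0 0 0
Max pheromone 3 at (0,2)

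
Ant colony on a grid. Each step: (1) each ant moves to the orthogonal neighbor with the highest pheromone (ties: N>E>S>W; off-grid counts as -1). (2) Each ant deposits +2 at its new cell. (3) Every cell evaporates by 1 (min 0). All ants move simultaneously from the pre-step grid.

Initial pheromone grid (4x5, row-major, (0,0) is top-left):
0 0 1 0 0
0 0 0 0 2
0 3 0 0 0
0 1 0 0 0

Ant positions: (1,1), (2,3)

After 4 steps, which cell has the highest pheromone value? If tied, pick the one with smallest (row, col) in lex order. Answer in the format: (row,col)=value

Answer: (2,1)=3

Derivation:
Step 1: ant0:(1,1)->S->(2,1) | ant1:(2,3)->N->(1,3)
  grid max=4 at (2,1)
Step 2: ant0:(2,1)->N->(1,1) | ant1:(1,3)->E->(1,4)
  grid max=3 at (2,1)
Step 3: ant0:(1,1)->S->(2,1) | ant1:(1,4)->N->(0,4)
  grid max=4 at (2,1)
Step 4: ant0:(2,1)->N->(1,1) | ant1:(0,4)->S->(1,4)
  grid max=3 at (2,1)
Final grid:
  0 0 0 0 0
  0 1 0 0 2
  0 3 0 0 0
  0 0 0 0 0
Max pheromone 3 at (2,1)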